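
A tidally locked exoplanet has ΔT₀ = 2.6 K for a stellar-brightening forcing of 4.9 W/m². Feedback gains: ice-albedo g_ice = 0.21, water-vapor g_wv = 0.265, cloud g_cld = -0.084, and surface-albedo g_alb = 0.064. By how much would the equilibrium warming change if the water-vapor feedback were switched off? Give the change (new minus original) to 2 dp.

-1.56 K

Original: g = 0.455, ΔT = 2.6/(1−0.455) = 4.7706 K.
Without water-vapor: g' = 0.19, ΔT' = 2.6/(1−0.19) = 3.2099 K.
Change = 3.2099 − 4.7706 = -1.56 K.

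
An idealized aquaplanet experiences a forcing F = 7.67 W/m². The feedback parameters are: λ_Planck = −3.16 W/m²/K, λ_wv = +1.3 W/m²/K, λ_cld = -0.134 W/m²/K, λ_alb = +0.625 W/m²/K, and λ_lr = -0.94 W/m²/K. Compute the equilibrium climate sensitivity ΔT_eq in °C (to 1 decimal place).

Net feedback parameter λ = (−3.16) + (+1.3) + (-0.134) + (+0.625) + (-0.94) = -2.309 W/m²/K.
ΔT = −F/λ = −7.67/(-2.309) = 3.3 °C.

3.3 °C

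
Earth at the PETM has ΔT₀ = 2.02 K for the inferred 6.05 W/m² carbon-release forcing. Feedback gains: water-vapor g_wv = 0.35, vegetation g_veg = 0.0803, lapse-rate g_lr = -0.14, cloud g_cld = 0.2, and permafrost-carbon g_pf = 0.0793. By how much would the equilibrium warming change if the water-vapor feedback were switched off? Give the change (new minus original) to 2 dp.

-2.10 K

Original: g = 0.5696, ΔT = 2.02/(1−0.5696) = 4.6933 K.
Without water-vapor: g' = 0.2196, ΔT' = 2.02/(1−0.2196) = 2.5884 K.
Change = 2.5884 − 4.6933 = -2.10 K.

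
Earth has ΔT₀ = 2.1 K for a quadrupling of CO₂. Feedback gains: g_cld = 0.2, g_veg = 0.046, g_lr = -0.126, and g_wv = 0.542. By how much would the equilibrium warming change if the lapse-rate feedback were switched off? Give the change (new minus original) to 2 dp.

3.69 K

Original: g = 0.662, ΔT = 2.1/(1−0.662) = 6.2130 K.
Without lapse-rate: g' = 0.788, ΔT' = 2.1/(1−0.788) = 9.9057 K.
Change = 9.9057 − 6.2130 = 3.69 K.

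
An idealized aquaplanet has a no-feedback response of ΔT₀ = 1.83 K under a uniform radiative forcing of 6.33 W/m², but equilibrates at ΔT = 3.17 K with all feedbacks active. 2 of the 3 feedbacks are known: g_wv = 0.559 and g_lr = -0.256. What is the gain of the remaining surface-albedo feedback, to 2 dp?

0.12

Amplification A = ΔT/ΔT₀ = 3.17/1.83 = 1.732.
Total gain g = 1 − 1/A = 1 − 1/1.732 = 0.4226.
Known gains sum to 0.559 − 0.256 = 0.303.
g_alb = 0.4226 − 0.303 = 0.12.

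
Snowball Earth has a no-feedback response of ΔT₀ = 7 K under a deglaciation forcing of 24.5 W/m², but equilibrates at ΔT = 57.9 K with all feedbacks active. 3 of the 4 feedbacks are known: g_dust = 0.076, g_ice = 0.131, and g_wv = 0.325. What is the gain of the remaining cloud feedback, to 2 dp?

0.35

Amplification A = ΔT/ΔT₀ = 57.9/7 = 8.271.
Total gain g = 1 − 1/A = 1 − 1/8.271 = 0.8791.
Known gains sum to 0.076 + 0.131 + 0.325 = 0.532.
g_cld = 0.8791 − 0.532 = 0.35.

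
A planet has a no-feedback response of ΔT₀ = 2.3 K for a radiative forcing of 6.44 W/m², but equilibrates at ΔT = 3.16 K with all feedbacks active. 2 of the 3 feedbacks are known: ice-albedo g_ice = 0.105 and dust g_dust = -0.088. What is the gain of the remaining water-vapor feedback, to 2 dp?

0.26

Amplification A = ΔT/ΔT₀ = 3.16/2.3 = 1.374.
Total gain g = 1 − 1/A = 1 − 1/1.374 = 0.2722.
Known gains sum to 0.105 − 0.088 = 0.017.
g_wv = 0.2722 − 0.017 = 0.26.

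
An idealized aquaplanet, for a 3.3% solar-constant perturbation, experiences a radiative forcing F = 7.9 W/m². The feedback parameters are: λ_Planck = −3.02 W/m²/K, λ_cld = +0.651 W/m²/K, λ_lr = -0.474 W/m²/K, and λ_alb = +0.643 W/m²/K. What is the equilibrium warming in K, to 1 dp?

Net feedback parameter λ = (−3.02) + (+0.651) + (-0.474) + (+0.643) = -2.2 W/m²/K.
ΔT = −F/λ = −7.9/(-2.2) = 3.6 K.

3.6 K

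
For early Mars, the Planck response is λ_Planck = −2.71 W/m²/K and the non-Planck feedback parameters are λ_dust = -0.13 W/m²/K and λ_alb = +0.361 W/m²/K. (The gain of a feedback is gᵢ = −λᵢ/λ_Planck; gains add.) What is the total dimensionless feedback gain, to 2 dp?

0.09

Convert to gains: g_dust = -0.13/2.71 = -0.04797; g_alb = 0.361/2.71 = 0.1332.
Total gain g = 0.08523.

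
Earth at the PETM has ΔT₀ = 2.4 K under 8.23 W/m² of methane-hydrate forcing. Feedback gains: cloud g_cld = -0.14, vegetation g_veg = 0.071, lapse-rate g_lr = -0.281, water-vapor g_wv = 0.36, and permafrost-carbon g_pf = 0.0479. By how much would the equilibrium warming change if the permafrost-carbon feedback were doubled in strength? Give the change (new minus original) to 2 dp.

Original: g = 0.0579, ΔT = 2.4/(1−0.0579) = 2.5475 K.
With doubled permafrost-carbon: g' = 0.1058, ΔT' = 2.4/(1−0.1058) = 2.6840 K.
Change = 2.6840 − 2.5475 = 0.14 K.

0.14 K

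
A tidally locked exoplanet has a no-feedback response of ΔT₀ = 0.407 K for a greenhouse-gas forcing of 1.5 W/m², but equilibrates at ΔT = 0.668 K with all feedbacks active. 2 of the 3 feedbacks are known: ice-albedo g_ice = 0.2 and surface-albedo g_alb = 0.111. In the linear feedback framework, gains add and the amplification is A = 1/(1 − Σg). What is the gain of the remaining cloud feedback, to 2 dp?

Amplification A = ΔT/ΔT₀ = 0.668/0.407 = 1.641.
Total gain g = 1 − 1/A = 1 − 1/1.641 = 0.3906.
Known gains sum to 0.2 + 0.111 = 0.311.
g_cld = 0.3906 − 0.311 = 0.08.

0.08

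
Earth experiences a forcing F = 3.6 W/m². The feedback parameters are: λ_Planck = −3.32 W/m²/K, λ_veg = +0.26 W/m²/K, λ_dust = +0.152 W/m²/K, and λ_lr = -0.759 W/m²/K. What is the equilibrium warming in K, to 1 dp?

Net feedback parameter λ = (−3.32) + (+0.26) + (+0.152) + (-0.759) = -3.667 W/m²/K.
ΔT = −F/λ = −3.6/(-3.667) = 1.0 K.

1.0 K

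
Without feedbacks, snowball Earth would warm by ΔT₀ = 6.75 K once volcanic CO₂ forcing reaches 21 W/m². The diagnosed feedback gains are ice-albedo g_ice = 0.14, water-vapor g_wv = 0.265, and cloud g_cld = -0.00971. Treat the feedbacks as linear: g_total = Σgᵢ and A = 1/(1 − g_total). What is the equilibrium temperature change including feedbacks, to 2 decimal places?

11.16 K

Total gain g = 0.14 + 0.265 − 0.00971 = 0.39529.
Amplification A = 1/(1 − 0.39529) = 1.654.
ΔT = 6.75 × 1.654 = 11.16 K.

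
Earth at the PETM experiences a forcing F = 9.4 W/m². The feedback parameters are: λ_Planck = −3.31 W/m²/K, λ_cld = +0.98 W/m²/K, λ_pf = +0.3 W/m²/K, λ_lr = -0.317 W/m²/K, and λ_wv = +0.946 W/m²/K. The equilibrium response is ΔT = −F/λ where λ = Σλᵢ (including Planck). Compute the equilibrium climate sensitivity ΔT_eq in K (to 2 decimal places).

Net feedback parameter λ = (−3.31) + (+0.98) + (+0.3) + (-0.317) + (+0.946) = -1.401 W/m²/K.
ΔT = −F/λ = −9.4/(-1.401) = 6.71 K.

6.71 K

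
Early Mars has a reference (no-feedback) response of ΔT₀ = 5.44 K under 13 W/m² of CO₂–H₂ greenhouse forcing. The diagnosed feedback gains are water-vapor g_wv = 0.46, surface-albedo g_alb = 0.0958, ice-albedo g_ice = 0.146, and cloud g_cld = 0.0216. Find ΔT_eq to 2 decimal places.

19.67 K

Total gain g = 0.46 + 0.0958 + 0.146 + 0.0216 = 0.7234.
Amplification A = 1/(1 − 0.7234) = 3.615.
ΔT = 5.44 × 3.615 = 19.67 K.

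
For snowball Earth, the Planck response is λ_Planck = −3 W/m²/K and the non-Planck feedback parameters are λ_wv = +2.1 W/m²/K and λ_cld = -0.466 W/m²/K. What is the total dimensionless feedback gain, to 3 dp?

0.545

Convert to gains: g_wv = 2.1/3 = 0.7; g_cld = -0.466/3 = -0.1553.
Total gain g = 0.5447.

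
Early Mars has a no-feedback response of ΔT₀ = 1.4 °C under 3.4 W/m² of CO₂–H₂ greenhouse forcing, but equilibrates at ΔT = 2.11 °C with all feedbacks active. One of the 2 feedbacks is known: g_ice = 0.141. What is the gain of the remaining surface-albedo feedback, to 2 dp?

0.20

Amplification A = ΔT/ΔT₀ = 2.11/1.4 = 1.507.
Total gain g = 1 − 1/A = 1 − 1/1.507 = 0.3364.
The known gain is 0.141.
g_alb = 0.3364 − 0.141 = 0.20.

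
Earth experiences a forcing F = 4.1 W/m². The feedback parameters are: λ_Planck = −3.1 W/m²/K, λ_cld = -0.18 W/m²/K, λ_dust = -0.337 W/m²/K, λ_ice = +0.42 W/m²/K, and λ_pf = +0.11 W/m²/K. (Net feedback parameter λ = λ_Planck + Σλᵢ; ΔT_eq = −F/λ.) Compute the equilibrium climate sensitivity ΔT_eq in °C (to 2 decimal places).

Net feedback parameter λ = (−3.1) + (-0.18) + (-0.337) + (+0.42) + (+0.11) = -3.087 W/m²/K.
ΔT = −F/λ = −4.1/(-3.087) = 1.33 °C.

1.33 °C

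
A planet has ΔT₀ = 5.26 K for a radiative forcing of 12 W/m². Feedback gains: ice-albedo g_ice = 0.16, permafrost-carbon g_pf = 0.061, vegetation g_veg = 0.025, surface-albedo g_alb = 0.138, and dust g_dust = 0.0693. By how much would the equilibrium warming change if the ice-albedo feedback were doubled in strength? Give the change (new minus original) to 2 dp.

Original: g = 0.4533, ΔT = 5.26/(1−0.4533) = 9.6214 K.
With doubled ice-albedo: g' = 0.6133, ΔT' = 5.26/(1−0.6133) = 13.6023 K.
Change = 13.6023 − 9.6214 = 3.98 K.

3.98 K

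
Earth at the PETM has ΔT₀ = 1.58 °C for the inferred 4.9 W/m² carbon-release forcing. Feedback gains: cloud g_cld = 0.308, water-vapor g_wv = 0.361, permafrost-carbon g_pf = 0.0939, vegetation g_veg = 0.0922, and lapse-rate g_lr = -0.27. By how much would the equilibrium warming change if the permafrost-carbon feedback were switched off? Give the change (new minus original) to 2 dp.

Original: g = 0.5851, ΔT = 1.58/(1−0.5851) = 3.8081 °C.
Without permafrost-carbon: g' = 0.4912, ΔT' = 1.58/(1−0.4912) = 3.1053 °C.
Change = 3.1053 − 3.8081 = -0.70 °C.

-0.70 °C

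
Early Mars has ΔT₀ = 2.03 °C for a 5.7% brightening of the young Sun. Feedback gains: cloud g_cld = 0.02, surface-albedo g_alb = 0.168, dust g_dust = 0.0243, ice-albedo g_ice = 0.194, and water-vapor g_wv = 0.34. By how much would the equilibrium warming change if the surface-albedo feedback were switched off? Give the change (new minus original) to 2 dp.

Original: g = 0.7463, ΔT = 2.03/(1−0.7463) = 8.0016 °C.
Without surface-albedo: g' = 0.5783, ΔT' = 2.03/(1−0.5783) = 4.8138 °C.
Change = 4.8138 − 8.0016 = -3.19 °C.

-3.19 °C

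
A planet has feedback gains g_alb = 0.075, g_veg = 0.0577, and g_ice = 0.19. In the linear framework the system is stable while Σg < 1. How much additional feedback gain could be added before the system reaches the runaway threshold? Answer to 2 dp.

Current total gain = 0.075 + 0.0577 + 0.19 = 0.3227.
Margin to runaway = 1 − 0.3227 = 0.68.

0.68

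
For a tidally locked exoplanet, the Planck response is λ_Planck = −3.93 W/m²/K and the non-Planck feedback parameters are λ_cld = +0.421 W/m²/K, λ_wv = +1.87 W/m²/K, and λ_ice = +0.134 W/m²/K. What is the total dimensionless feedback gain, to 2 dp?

0.62

Convert to gains: g_cld = 0.421/3.93 = 0.1071; g_wv = 1.87/3.93 = 0.4758; g_ice = 0.134/3.93 = 0.0341.
Total gain g = 0.617.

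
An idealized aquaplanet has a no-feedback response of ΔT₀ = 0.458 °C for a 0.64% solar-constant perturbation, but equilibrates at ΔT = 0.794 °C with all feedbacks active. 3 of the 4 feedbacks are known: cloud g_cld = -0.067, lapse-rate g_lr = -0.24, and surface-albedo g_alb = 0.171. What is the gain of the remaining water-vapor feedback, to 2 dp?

0.56

Amplification A = ΔT/ΔT₀ = 0.794/0.458 = 1.734.
Total gain g = 1 − 1/A = 1 − 1/1.734 = 0.4233.
Known gains sum to -0.067 − 0.24 + 0.171 = -0.136.
g_wv = 0.4233 + 0.136 = 0.56.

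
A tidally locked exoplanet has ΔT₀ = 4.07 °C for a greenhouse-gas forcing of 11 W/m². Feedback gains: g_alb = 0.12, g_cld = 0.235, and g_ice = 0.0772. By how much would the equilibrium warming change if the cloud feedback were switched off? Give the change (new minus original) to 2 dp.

-2.10 °C

Original: g = 0.4322, ΔT = 4.07/(1−0.4322) = 7.1680 °C.
Without cloud: g' = 0.1972, ΔT' = 4.07/(1−0.1972) = 5.0698 °C.
Change = 5.0698 − 7.1680 = -2.10 °C.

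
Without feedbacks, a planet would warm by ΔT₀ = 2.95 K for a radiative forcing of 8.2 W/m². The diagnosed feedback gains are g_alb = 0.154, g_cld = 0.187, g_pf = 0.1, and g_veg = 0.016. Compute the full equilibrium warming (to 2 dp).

Total gain g = 0.154 + 0.187 + 0.1 + 0.016 = 0.457.
Amplification A = 1/(1 − 0.457) = 1.842.
ΔT = 2.95 × 1.842 = 5.43 K.

5.43 K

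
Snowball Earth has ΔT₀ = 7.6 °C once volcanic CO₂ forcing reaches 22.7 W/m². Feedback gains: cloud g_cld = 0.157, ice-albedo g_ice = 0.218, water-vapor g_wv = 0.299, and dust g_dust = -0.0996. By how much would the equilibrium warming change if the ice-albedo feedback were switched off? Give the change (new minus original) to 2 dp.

Original: g = 0.5744, ΔT = 7.6/(1−0.5744) = 17.8571 °C.
Without ice-albedo: g' = 0.3564, ΔT' = 7.6/(1−0.3564) = 11.8086 °C.
Change = 11.8086 − 17.8571 = -6.05 °C.

-6.05 °C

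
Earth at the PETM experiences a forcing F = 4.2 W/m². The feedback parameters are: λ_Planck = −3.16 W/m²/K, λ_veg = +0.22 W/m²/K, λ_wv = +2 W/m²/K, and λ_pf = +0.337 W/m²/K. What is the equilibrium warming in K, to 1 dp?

Net feedback parameter λ = (−3.16) + (+0.22) + (+2) + (+0.337) = -0.603 W/m²/K.
ΔT = −F/λ = −4.2/(-0.603) = 7.0 K.

7.0 K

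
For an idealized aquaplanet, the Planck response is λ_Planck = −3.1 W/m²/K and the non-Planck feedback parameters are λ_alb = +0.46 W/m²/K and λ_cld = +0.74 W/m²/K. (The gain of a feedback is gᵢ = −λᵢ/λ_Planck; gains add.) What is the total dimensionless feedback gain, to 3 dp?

0.387

Convert to gains: g_alb = 0.46/3.1 = 0.1484; g_cld = 0.74/3.1 = 0.2387.
Total gain g = 0.3871.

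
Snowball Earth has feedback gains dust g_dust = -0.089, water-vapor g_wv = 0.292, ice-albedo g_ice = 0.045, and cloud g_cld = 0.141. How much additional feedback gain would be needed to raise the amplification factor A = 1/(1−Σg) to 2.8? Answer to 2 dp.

0.25

Current total gain = 0.389.
Target gain for A = 2.8: g* = 1 − 1/2.8 = 0.6429.
Additional gain needed = 0.6429 − 0.389 = 0.25.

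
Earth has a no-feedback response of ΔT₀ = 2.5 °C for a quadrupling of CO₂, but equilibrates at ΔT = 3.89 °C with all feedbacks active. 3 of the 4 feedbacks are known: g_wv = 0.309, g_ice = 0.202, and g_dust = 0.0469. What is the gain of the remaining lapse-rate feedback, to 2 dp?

Amplification A = ΔT/ΔT₀ = 3.89/2.5 = 1.556.
Total gain g = 1 − 1/A = 1 − 1/1.556 = 0.3573.
Known gains sum to 0.309 + 0.202 + 0.0469 = 0.5579.
g_lr = 0.3573 − 0.5579 = -0.20.

-0.20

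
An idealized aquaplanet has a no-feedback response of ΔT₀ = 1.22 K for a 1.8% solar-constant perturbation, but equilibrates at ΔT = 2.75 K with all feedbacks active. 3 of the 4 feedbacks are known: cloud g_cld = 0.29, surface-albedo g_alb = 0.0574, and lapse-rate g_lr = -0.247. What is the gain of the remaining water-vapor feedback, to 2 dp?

0.46

Amplification A = ΔT/ΔT₀ = 2.75/1.22 = 2.254.
Total gain g = 1 − 1/A = 1 − 1/2.254 = 0.5563.
Known gains sum to 0.29 + 0.0574 − 0.247 = 0.1004.
g_wv = 0.5563 − 0.1004 = 0.46.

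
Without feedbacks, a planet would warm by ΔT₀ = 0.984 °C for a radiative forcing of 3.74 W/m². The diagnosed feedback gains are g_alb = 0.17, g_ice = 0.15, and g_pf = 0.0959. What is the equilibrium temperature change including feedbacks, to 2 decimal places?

1.68 °C

Total gain g = 0.17 + 0.15 + 0.0959 = 0.4159.
Amplification A = 1/(1 − 0.4159) = 1.712.
ΔT = 0.984 × 1.712 = 1.68 °C.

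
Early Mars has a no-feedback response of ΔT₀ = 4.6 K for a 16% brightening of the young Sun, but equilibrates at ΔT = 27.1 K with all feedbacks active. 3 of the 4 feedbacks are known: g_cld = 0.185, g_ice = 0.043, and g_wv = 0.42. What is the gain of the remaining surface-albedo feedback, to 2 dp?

Amplification A = ΔT/ΔT₀ = 27.1/4.6 = 5.891.
Total gain g = 1 − 1/A = 1 − 1/5.891 = 0.8302.
Known gains sum to 0.185 + 0.043 + 0.42 = 0.648.
g_alb = 0.8302 − 0.648 = 0.18.

0.18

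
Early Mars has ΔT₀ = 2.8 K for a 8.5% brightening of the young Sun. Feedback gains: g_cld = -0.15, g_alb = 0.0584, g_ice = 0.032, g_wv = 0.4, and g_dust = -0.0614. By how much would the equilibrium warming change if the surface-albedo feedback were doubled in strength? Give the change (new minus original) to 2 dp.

Original: g = 0.279, ΔT = 2.8/(1−0.279) = 3.8835 K.
With doubled surface-albedo: g' = 0.3374, ΔT' = 2.8/(1−0.3374) = 4.2258 K.
Change = 4.2258 − 3.8835 = 0.34 K.

0.34 K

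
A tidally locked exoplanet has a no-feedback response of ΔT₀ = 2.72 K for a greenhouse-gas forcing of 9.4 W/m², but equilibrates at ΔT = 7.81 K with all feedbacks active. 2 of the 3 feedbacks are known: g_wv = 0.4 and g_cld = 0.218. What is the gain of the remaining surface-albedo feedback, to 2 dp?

0.03

Amplification A = ΔT/ΔT₀ = 7.81/2.72 = 2.871.
Total gain g = 1 − 1/A = 1 − 1/2.871 = 0.6517.
Known gains sum to 0.4 + 0.218 = 0.618.
g_alb = 0.6517 − 0.618 = 0.03.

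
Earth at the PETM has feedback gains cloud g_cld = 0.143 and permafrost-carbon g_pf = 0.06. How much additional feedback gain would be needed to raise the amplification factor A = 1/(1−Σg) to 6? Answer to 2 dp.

Current total gain = 0.203.
Target gain for A = 6: g* = 1 − 1/6 = 0.8333.
Additional gain needed = 0.8333 − 0.203 = 0.63.

0.63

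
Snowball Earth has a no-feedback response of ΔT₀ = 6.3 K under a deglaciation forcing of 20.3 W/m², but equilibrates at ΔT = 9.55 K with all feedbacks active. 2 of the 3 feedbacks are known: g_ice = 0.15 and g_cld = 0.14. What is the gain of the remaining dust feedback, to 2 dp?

Amplification A = ΔT/ΔT₀ = 9.55/6.3 = 1.516.
Total gain g = 1 − 1/A = 1 − 1/1.516 = 0.3404.
Known gains sum to 0.15 + 0.14 = 0.29.
g_dust = 0.3404 − 0.29 = 0.05.

0.05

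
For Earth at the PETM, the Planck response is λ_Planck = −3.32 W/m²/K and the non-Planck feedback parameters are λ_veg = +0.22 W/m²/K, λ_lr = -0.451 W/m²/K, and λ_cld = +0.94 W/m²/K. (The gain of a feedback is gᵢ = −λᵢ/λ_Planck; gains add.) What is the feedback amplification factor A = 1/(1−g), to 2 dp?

1.27

Convert to gains: g_veg = 0.22/3.32 = 0.06627; g_lr = -0.451/3.32 = -0.1358; g_cld = 0.94/3.32 = 0.2831.
Total gain g = 0.21357.
A = 1/(1 − 0.21357) = 1.27.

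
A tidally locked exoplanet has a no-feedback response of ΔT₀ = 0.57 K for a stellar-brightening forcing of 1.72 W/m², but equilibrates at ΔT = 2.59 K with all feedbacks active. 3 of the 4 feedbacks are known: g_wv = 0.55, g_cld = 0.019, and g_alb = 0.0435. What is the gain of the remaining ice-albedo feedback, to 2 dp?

0.17

Amplification A = ΔT/ΔT₀ = 2.59/0.57 = 4.544.
Total gain g = 1 − 1/A = 1 − 1/4.544 = 0.7799.
Known gains sum to 0.55 + 0.019 + 0.0435 = 0.6125.
g_ice = 0.7799 − 0.6125 = 0.17.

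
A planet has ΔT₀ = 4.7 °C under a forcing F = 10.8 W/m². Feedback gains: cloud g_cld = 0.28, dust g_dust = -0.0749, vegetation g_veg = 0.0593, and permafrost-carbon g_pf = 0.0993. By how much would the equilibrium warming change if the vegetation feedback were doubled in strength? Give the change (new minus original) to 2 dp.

Original: g = 0.3637, ΔT = 4.7/(1−0.3637) = 7.3865 °C.
With doubled vegetation: g' = 0.423, ΔT' = 4.7/(1−0.423) = 8.1456 °C.
Change = 8.1456 − 7.3865 = 0.76 °C.

0.76 °C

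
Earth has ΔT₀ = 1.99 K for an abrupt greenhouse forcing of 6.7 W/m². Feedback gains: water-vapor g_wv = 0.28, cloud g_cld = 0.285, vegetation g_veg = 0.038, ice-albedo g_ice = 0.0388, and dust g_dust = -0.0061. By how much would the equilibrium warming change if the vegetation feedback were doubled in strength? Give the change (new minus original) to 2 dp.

Original: g = 0.6357, ΔT = 1.99/(1−0.6357) = 5.4625 K.
With doubled vegetation: g' = 0.6737, ΔT' = 1.99/(1−0.6737) = 6.0987 K.
Change = 6.0987 − 5.4625 = 0.64 K.

0.64 K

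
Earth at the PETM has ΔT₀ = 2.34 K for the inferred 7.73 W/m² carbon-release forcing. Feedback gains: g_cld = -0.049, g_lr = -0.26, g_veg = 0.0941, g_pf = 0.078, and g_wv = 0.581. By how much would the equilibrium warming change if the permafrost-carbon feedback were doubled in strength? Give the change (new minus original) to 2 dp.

Original: g = 0.4441, ΔT = 2.34/(1−0.4441) = 4.2094 K.
With doubled permafrost-carbon: g' = 0.5221, ΔT' = 2.34/(1−0.5221) = 4.8964 K.
Change = 4.8964 − 4.2094 = 0.69 K.

0.69 K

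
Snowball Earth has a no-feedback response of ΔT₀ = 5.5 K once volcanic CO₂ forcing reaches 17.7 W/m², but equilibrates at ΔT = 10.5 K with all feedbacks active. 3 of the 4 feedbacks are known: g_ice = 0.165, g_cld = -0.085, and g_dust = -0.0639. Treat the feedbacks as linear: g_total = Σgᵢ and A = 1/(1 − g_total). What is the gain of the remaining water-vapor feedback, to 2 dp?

0.46

Amplification A = ΔT/ΔT₀ = 10.5/5.5 = 1.909.
Total gain g = 1 − 1/A = 1 − 1/1.909 = 0.4762.
Known gains sum to 0.165 − 0.085 − 0.0639 = 0.0161.
g_wv = 0.4762 − 0.0161 = 0.46.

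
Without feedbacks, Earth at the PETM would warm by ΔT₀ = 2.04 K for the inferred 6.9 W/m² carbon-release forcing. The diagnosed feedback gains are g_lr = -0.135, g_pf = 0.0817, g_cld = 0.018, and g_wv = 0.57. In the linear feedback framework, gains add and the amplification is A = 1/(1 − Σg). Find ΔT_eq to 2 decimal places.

Total gain g = -0.135 + 0.0817 + 0.018 + 0.57 = 0.5347.
Amplification A = 1/(1 − 0.5347) = 2.149.
ΔT = 2.04 × 2.149 = 4.38 K.

4.38 K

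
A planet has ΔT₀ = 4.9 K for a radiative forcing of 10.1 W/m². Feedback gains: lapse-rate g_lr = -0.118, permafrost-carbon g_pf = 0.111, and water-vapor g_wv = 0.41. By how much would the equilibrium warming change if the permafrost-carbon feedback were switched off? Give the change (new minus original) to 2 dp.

Original: g = 0.403, ΔT = 4.9/(1−0.403) = 8.2077 K.
Without permafrost-carbon: g' = 0.292, ΔT' = 4.9/(1−0.292) = 6.9209 K.
Change = 6.9209 − 8.2077 = -1.29 K.

-1.29 K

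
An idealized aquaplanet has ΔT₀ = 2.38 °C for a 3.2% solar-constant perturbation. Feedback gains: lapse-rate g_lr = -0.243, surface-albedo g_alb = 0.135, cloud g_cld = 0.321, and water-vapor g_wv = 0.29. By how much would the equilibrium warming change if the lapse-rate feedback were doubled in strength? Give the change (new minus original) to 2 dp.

Original: g = 0.503, ΔT = 2.38/(1−0.503) = 4.7887 °C.
With doubled lapse-rate: g' = 0.26, ΔT' = 2.38/(1−0.26) = 3.2162 °C.
Change = 3.2162 − 4.7887 = -1.57 °C.

-1.57 °C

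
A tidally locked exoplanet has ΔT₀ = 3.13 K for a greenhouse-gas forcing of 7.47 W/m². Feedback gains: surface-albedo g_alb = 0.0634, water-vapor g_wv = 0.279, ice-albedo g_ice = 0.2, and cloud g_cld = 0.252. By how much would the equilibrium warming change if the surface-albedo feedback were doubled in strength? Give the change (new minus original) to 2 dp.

6.79 K

Original: g = 0.7944, ΔT = 3.13/(1−0.7944) = 15.2237 K.
With doubled surface-albedo: g' = 0.8578, ΔT' = 3.13/(1−0.8578) = 22.0113 K.
Change = 22.0113 − 15.2237 = 6.79 K.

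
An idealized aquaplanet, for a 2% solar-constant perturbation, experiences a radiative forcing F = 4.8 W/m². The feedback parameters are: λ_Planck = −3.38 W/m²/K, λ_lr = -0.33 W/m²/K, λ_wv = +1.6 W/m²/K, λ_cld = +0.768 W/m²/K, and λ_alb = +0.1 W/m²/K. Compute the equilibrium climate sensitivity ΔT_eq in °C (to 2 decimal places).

3.86 °C

Net feedback parameter λ = (−3.38) + (-0.33) + (+1.6) + (+0.768) + (+0.1) = -1.242 W/m²/K.
ΔT = −F/λ = −4.8/(-1.242) = 3.86 °C.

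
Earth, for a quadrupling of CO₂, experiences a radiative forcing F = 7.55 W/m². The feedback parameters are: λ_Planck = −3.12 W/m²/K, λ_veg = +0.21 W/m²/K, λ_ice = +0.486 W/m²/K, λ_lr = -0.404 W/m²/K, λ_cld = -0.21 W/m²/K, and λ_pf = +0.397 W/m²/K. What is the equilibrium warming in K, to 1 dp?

2.9 K

Net feedback parameter λ = (−3.12) + (+0.21) + (+0.486) + (-0.404) + (-0.21) + (+0.397) = -2.641 W/m²/K.
ΔT = −F/λ = −7.55/(-2.641) = 2.9 K.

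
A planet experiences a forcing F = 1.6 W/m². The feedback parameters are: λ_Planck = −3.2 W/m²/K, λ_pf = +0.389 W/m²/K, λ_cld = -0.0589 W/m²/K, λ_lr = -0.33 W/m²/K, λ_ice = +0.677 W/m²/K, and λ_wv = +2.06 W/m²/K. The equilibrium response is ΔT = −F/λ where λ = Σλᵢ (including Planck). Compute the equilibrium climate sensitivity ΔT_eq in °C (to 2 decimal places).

3.46 °C

Net feedback parameter λ = (−3.2) + (+0.389) + (-0.0589) + (-0.33) + (+0.677) + (+2.06) = -0.4629 W/m²/K.
ΔT = −F/λ = −1.6/(-0.4629) = 3.46 °C.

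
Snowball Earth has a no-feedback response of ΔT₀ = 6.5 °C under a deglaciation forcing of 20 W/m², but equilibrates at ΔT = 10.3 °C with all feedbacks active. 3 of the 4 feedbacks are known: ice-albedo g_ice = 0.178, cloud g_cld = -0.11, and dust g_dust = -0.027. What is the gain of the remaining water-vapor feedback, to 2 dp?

0.33

Amplification A = ΔT/ΔT₀ = 10.3/6.5 = 1.585.
Total gain g = 1 − 1/A = 1 − 1/1.585 = 0.3691.
Known gains sum to 0.178 − 0.11 − 0.027 = 0.041.
g_wv = 0.3691 − 0.041 = 0.33.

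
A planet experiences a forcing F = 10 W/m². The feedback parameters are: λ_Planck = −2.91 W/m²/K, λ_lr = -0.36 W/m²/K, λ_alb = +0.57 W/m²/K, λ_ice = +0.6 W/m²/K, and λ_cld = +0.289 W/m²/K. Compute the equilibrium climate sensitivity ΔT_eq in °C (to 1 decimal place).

5.5 °C

Net feedback parameter λ = (−2.91) + (-0.36) + (+0.57) + (+0.6) + (+0.289) = -1.811 W/m²/K.
ΔT = −F/λ = −10/(-1.811) = 5.5 °C.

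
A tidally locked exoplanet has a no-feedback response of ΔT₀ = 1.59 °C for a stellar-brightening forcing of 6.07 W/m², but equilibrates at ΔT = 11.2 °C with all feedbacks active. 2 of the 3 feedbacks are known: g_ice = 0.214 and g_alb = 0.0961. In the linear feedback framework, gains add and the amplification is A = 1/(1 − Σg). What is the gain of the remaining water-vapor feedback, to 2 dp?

Amplification A = ΔT/ΔT₀ = 11.2/1.59 = 7.044.
Total gain g = 1 − 1/A = 1 − 1/7.044 = 0.858.
Known gains sum to 0.214 + 0.0961 = 0.3101.
g_wv = 0.858 − 0.3101 = 0.55.

0.55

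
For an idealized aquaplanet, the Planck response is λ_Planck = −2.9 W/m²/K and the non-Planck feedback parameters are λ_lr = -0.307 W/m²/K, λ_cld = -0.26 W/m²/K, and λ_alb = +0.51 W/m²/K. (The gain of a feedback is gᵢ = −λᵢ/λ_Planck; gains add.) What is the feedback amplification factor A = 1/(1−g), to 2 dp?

Convert to gains: g_lr = -0.307/2.9 = -0.1059; g_cld = -0.26/2.9 = -0.08966; g_alb = 0.51/2.9 = 0.1759.
Total gain g = -0.01966.
A = 1/(1 + 0.01966) = 0.98.

0.98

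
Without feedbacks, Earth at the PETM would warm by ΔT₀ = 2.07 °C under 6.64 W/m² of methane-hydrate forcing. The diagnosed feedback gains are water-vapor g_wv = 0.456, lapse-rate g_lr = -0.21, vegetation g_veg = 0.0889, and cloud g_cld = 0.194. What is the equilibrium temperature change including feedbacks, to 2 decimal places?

Total gain g = 0.456 − 0.21 + 0.0889 + 0.194 = 0.5289.
Amplification A = 1/(1 − 0.5289) = 2.123.
ΔT = 2.07 × 2.123 = 4.39 °C.

4.39 °C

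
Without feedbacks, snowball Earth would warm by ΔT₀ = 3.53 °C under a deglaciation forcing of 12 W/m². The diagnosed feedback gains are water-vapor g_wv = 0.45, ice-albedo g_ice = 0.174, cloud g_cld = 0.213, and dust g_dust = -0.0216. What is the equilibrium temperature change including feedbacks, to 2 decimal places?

19.12 °C

Total gain g = 0.45 + 0.174 + 0.213 − 0.0216 = 0.8154.
Amplification A = 1/(1 − 0.8154) = 5.417.
ΔT = 3.53 × 5.417 = 19.12 °C.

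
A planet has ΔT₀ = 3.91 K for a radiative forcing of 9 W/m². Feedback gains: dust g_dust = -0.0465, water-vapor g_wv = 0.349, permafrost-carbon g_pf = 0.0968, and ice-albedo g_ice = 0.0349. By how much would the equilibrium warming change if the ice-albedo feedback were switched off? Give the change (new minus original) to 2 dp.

-0.40 K

Original: g = 0.4342, ΔT = 3.91/(1−0.4342) = 6.9106 K.
Without ice-albedo: g' = 0.3993, ΔT' = 3.91/(1−0.3993) = 6.5091 K.
Change = 6.5091 − 6.9106 = -0.40 K.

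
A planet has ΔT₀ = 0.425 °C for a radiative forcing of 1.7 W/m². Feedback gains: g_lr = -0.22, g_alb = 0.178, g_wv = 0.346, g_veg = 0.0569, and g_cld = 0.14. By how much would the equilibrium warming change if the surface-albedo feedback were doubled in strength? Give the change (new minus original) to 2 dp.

0.47 °C

Original: g = 0.5009, ΔT = 0.425/(1−0.5009) = 0.8515 °C.
With doubled surface-albedo: g' = 0.6789, ΔT' = 0.425/(1−0.6789) = 1.3236 °C.
Change = 1.3236 − 0.8515 = 0.47 °C.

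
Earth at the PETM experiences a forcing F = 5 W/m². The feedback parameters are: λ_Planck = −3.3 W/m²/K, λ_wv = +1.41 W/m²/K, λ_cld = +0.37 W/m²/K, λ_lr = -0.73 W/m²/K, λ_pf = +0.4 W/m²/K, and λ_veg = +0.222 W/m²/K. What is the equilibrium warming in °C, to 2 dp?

3.07 °C

Net feedback parameter λ = (−3.3) + (+1.41) + (+0.37) + (-0.73) + (+0.4) + (+0.222) = -1.628 W/m²/K.
ΔT = −F/λ = −5/(-1.628) = 3.07 °C.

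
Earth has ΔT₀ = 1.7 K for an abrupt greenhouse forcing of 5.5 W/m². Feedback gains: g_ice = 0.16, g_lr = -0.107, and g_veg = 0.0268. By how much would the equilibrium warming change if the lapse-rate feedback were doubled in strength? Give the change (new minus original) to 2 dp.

Original: g = 0.0798, ΔT = 1.7/(1−0.0798) = 1.8474 K.
With doubled lapse-rate: g' = -0.0272, ΔT' = 1.7/(1+0.0272) = 1.6550 K.
Change = 1.6550 − 1.8474 = -0.19 K.

-0.19 K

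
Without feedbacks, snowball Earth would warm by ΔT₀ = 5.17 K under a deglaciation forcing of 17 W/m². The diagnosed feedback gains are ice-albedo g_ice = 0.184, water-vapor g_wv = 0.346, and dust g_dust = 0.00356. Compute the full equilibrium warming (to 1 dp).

Total gain g = 0.184 + 0.346 + 0.00356 = 0.53356.
Amplification A = 1/(1 − 0.53356) = 2.144.
ΔT = 5.17 × 2.144 = 11.1 K.

11.1 K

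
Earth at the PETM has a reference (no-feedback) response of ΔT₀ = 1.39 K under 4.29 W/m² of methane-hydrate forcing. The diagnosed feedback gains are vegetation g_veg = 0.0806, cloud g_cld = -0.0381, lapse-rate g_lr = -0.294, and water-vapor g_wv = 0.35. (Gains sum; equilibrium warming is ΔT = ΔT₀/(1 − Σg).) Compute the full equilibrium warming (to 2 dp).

Total gain g = 0.0806 − 0.0381 − 0.294 + 0.35 = 0.0985.
Amplification A = 1/(1 − 0.0985) = 1.109.
ΔT = 1.39 × 1.109 = 1.54 K.

1.54 K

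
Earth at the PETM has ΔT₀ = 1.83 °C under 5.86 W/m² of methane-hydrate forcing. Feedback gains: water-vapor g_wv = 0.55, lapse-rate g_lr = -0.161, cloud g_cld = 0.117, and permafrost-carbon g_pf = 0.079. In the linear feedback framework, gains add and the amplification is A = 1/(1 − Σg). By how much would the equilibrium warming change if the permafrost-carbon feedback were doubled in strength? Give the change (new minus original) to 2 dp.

1.04 °C

Original: g = 0.585, ΔT = 1.83/(1−0.585) = 4.4096 °C.
With doubled permafrost-carbon: g' = 0.664, ΔT' = 1.83/(1−0.664) = 5.4464 °C.
Change = 5.4464 − 4.4096 = 1.04 °C.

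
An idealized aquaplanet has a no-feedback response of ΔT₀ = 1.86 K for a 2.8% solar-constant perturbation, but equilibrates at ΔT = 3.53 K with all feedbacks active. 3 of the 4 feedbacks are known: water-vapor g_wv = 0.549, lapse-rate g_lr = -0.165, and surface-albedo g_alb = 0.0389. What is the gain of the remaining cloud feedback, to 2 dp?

0.05

Amplification A = ΔT/ΔT₀ = 3.53/1.86 = 1.898.
Total gain g = 1 − 1/A = 1 − 1/1.898 = 0.4731.
Known gains sum to 0.549 − 0.165 + 0.0389 = 0.4229.
g_cld = 0.4731 − 0.4229 = 0.05.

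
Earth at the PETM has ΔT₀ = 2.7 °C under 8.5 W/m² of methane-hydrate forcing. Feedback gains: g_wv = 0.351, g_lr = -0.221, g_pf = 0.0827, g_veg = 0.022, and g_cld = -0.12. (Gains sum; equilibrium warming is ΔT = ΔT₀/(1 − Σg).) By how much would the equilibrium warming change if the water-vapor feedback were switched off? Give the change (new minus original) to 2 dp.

Original: g = 0.1147, ΔT = 2.7/(1−0.1147) = 3.0498 °C.
Without water-vapor: g' = -0.2363, ΔT' = 2.7/(1+0.2363) = 2.1839 °C.
Change = 2.1839 − 3.0498 = -0.87 °C.

-0.87 °C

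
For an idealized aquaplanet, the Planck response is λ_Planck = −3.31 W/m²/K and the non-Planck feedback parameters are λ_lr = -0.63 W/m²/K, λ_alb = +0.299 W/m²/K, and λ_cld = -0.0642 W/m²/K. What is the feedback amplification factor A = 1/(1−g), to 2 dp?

Convert to gains: g_lr = -0.63/3.31 = -0.1903; g_alb = 0.299/3.31 = 0.09033; g_cld = -0.0642/3.31 = -0.0194.
Total gain g = -0.11937.
A = 1/(1 + 0.11937) = 0.89.

0.89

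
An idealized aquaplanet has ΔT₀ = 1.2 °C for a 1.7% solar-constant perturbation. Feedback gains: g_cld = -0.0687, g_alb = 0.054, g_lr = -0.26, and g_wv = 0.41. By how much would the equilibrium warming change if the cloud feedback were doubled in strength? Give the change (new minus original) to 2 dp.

Original: g = 0.1353, ΔT = 1.2/(1−0.1353) = 1.3878 °C.
With doubled cloud: g' = 0.0666, ΔT' = 1.2/(1−0.0666) = 1.2856 °C.
Change = 1.2856 − 1.3878 = -0.10 °C.

-0.10 °C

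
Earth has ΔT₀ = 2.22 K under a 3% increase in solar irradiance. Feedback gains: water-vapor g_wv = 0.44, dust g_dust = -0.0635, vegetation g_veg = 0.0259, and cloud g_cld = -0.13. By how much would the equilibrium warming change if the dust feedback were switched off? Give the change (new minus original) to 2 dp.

Original: g = 0.2724, ΔT = 2.22/(1−0.2724) = 3.0511 K.
Without dust: g' = 0.3359, ΔT' = 2.22/(1−0.3359) = 3.3429 K.
Change = 3.3429 − 3.0511 = 0.29 K.

0.29 K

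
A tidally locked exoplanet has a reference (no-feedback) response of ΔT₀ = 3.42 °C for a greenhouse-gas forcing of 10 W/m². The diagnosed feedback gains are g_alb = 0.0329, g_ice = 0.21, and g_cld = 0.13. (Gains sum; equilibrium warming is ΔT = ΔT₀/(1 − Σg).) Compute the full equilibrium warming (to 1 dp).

5.5 °C

Total gain g = 0.0329 + 0.21 + 0.13 = 0.3729.
Amplification A = 1/(1 − 0.3729) = 1.595.
ΔT = 3.42 × 1.595 = 5.5 °C.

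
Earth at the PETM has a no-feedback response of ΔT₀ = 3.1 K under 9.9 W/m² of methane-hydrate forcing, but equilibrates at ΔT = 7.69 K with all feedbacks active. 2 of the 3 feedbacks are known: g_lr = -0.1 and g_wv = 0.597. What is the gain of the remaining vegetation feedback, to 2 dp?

0.10

Amplification A = ΔT/ΔT₀ = 7.69/3.1 = 2.481.
Total gain g = 1 − 1/A = 1 − 1/2.481 = 0.5969.
Known gains sum to -0.1 + 0.597 = 0.497.
g_veg = 0.5969 − 0.497 = 0.10.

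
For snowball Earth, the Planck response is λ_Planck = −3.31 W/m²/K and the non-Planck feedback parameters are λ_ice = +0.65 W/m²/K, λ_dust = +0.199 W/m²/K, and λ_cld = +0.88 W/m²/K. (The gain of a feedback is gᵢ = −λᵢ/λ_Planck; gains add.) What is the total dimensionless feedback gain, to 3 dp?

Convert to gains: g_ice = 0.65/3.31 = 0.1964; g_dust = 0.199/3.31 = 0.06012; g_cld = 0.88/3.31 = 0.2659.
Total gain g = 0.52242.

0.522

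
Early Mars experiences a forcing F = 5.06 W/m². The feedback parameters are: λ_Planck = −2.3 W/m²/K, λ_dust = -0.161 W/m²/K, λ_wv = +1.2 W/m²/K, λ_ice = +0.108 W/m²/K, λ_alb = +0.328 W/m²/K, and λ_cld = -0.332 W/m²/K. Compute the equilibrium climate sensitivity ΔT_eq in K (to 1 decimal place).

Net feedback parameter λ = (−2.3) + (-0.161) + (+1.2) + (+0.108) + (+0.328) + (-0.332) = -1.157 W/m²/K.
ΔT = −F/λ = −5.06/(-1.157) = 4.4 K.

4.4 K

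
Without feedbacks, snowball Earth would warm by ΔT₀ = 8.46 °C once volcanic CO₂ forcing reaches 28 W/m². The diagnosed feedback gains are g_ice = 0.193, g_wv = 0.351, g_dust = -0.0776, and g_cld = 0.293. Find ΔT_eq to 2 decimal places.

Total gain g = 0.193 + 0.351 − 0.0776 + 0.293 = 0.7594.
Amplification A = 1/(1 − 0.7594) = 4.156.
ΔT = 8.46 × 4.156 = 35.16 °C.

35.16 °C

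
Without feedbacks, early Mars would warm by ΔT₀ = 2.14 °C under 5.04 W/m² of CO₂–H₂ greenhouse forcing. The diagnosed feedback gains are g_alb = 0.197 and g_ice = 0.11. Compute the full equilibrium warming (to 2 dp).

Total gain g = 0.197 + 0.11 = 0.307.
Amplification A = 1/(1 − 0.307) = 1.443.
ΔT = 2.14 × 1.443 = 3.09 °C.

3.09 °C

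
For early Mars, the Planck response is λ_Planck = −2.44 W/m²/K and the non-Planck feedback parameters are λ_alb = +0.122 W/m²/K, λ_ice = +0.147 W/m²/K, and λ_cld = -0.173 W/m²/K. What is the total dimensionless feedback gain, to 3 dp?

Convert to gains: g_alb = 0.122/2.44 = 0.05; g_ice = 0.147/2.44 = 0.06025; g_cld = -0.173/2.44 = -0.0709.
Total gain g = 0.03935.

0.039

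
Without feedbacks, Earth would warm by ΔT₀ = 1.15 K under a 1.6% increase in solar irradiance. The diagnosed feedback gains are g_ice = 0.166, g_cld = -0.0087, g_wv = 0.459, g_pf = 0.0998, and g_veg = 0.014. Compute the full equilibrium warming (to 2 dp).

Total gain g = 0.166 − 0.0087 + 0.459 + 0.0998 + 0.014 = 0.7301.
Amplification A = 1/(1 − 0.7301) = 3.705.
ΔT = 1.15 × 3.705 = 4.26 K.

4.26 K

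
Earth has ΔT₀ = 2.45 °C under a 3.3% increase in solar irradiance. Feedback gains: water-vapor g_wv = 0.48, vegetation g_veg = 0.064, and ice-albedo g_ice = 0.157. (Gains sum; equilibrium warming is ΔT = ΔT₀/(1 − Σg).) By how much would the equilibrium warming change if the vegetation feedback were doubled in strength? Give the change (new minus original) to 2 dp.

Original: g = 0.701, ΔT = 2.45/(1−0.701) = 8.1940 °C.
With doubled vegetation: g' = 0.765, ΔT' = 2.45/(1−0.765) = 10.4255 °C.
Change = 10.4255 − 8.1940 = 2.23 °C.

2.23 °C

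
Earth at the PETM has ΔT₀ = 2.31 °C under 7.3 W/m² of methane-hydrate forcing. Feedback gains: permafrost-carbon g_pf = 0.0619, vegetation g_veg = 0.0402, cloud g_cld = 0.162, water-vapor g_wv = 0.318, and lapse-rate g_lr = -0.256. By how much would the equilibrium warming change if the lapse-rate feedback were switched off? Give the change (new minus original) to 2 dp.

Original: g = 0.3261, ΔT = 2.31/(1−0.3261) = 3.4278 °C.
Without lapse-rate: g' = 0.5821, ΔT' = 2.31/(1−0.5821) = 5.5276 °C.
Change = 5.5276 − 3.4278 = 2.10 °C.

2.10 °C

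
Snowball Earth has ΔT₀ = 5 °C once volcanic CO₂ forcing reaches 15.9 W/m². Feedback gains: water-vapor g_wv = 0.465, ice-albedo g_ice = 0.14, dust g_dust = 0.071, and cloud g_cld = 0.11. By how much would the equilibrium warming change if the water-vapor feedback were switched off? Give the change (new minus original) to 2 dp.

Original: g = 0.786, ΔT = 5/(1−0.786) = 23.3645 °C.
Without water-vapor: g' = 0.321, ΔT' = 5/(1−0.321) = 7.3638 °C.
Change = 7.3638 − 23.3645 = -16.00 °C.

-16.00 °C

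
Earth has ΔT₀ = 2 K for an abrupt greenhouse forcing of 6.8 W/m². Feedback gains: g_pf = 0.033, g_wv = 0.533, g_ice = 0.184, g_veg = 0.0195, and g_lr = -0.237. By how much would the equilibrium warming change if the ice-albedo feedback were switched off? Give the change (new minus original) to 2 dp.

Original: g = 0.5325, ΔT = 2/(1−0.5325) = 4.2781 K.
Without ice-albedo: g' = 0.3485, ΔT' = 2/(1−0.3485) = 3.0698 K.
Change = 3.0698 − 4.2781 = -1.21 K.

-1.21 K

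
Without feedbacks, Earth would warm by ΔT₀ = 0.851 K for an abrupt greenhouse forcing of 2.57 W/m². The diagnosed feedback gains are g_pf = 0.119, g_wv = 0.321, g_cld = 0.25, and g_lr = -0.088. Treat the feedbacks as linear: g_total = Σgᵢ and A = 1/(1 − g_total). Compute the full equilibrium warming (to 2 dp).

2.14 K

Total gain g = 0.119 + 0.321 + 0.25 − 0.088 = 0.602.
Amplification A = 1/(1 − 0.602) = 2.513.
ΔT = 0.851 × 2.513 = 2.14 K.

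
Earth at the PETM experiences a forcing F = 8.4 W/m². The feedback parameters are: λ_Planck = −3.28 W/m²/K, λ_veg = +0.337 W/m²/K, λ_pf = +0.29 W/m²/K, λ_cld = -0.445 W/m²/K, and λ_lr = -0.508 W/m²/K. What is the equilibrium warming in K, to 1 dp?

Net feedback parameter λ = (−3.28) + (+0.337) + (+0.29) + (-0.445) + (-0.508) = -3.606 W/m²/K.
ΔT = −F/λ = −8.4/(-3.606) = 2.3 K.

2.3 K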